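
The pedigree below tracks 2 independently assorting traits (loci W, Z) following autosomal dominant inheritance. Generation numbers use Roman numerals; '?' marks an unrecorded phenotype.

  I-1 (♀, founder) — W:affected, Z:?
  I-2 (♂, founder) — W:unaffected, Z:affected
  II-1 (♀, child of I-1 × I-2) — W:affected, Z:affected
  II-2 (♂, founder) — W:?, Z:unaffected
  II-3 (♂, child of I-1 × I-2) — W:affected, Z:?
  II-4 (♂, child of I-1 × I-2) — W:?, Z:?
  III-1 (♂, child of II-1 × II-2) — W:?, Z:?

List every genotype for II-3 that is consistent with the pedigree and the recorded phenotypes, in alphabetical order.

W/I-1 aff ·: Ww|WW
W/I-2 un ·: ww
W/II-1 aff I-1×I-2: Ww
W/II-2 ? ·: ww|Ww|WW
W/II-3 aff I-1×I-2: Ww
W/II-4 ? I-1×I-2: ww|Ww
W/III-1 ? II-1×II-2: ww|Ww|WW
⇒ W over [I-1,I-2,II-1,II-2,II-3,II-4,III-1]: 21 consistent
Z/I-1 ? ·: zz|Zz|ZZ
Z/I-2 aff ·: Zz|ZZ
Z/II-1 aff I-1×I-2: Zz|ZZ
Z/II-2 un ·: zz
Z/II-3 ? I-1×I-2: zz|Zz|ZZ
Z/II-4 ? I-1×I-2: zz|Zz|ZZ
Z/III-1 ? II-1×II-2: zz|Zz
⇒ Z over [I-1,I-2,II-1,II-2,II-3,II-4,III-1]: 62 consistent

II-3 ∈ {Ww ZZ, Ww Zz, Ww zz}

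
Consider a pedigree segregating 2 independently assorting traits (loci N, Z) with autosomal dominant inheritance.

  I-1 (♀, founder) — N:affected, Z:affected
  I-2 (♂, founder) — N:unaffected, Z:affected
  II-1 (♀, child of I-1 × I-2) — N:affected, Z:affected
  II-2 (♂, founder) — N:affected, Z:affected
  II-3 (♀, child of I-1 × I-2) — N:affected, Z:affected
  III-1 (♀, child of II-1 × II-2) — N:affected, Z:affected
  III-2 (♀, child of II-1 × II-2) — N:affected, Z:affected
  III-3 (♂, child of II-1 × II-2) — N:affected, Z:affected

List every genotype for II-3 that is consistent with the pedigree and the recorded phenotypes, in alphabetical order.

N/I-1 aff ·: Nn|NN
N/I-2 un ·: nn
N/II-1 aff I-1×I-2: Nn
N/II-2 aff ·: Nn|NN
N/II-3 aff I-1×I-2: Nn
N/III-1 aff II-1×II-2: Nn|NN
N/III-2 aff II-1×II-2: Nn|NN
N/III-3 aff II-1×II-2: Nn|NN
⇒ N over [I-1,I-2,II-1,II-2,II-3,III-1,III-2,III-3]: 32 consistent
Z/I-1 aff ·: Zz|ZZ
Z/I-2 aff ·: Zz|ZZ
Z/II-1 aff I-1×I-2: Zz|ZZ
Z/II-2 aff ·: Zz|ZZ
Z/II-3 aff I-1×I-2: Zz|ZZ
Z/III-1 aff II-1×II-2: Zz|ZZ
Z/III-2 aff II-1×II-2: Zz|ZZ
Z/III-3 aff II-1×II-2: Zz|ZZ
⇒ Z over [I-1,I-2,II-1,II-2,II-3,III-1,III-2,III-3]: 159 consistent

II-3 ∈ {Nn ZZ, Nn Zz}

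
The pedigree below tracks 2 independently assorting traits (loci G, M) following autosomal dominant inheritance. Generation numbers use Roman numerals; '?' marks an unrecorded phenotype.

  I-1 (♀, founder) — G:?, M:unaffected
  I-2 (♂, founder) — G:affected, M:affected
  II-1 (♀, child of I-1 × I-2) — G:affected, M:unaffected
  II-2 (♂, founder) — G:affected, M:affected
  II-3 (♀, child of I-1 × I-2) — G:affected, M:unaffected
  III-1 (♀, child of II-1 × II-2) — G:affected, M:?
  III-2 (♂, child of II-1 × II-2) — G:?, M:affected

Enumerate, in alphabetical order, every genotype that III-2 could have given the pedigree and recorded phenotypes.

G/I-1 ? ·: gg|Gg|GG
G/I-2 aff ·: Gg|GG
G/II-1 aff I-1×I-2: Gg|GG
G/II-2 aff ·: Gg|GG
G/II-3 aff I-1×I-2: Gg|GG
G/III-1 aff II-1×II-2: Gg|GG
G/III-2 ? II-1×II-2: gg|Gg|GG
⇒ G over [I-1,I-2,II-1,II-2,II-3,III-1,III-2]: 115 consistent
M/I-1 un ·: mm
M/I-2 aff ·: Mm
M/II-1 un I-1×I-2: mm
M/II-2 aff ·: Mm|MM
M/II-3 un I-1×I-2: mm
M/III-1 ? II-1×II-2: mm|Mm
M/III-2 aff II-1×II-2: Mm
⇒ M over [I-1,I-2,II-1,II-2,II-3,III-1,III-2]: 3 consistent

III-2 ∈ {GG Mm, Gg Mm, gg Mm}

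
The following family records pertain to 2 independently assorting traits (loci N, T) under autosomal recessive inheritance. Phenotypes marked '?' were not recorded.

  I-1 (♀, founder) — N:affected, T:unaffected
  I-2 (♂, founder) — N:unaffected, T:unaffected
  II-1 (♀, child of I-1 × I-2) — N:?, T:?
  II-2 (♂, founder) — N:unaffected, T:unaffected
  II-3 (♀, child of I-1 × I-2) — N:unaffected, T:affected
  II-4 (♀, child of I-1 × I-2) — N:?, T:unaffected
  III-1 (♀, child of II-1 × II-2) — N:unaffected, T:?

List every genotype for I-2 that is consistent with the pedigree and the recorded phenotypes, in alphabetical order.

N/I-1 aff ·: nn
N/I-2 un ·: NN|Nn
N/II-1 ? I-1×I-2: Nn|nn
N/II-2 un ·: NN|Nn
N/II-3 un I-1×I-2: Nn
N/II-4 ? I-1×I-2: Nn|nn
N/III-1 un II-1×II-2: NN|Nn
⇒ N over [I-1,I-2,II-1,II-2,II-3,II-4,III-1]: 16 consistent
T/I-1 un ·: Tt
T/I-2 un ·: Tt
T/II-1 ? I-1×I-2: TT|Tt|tt
T/II-2 un ·: TT|Tt
T/II-3 aff I-1×I-2: tt
T/II-4 un I-1×I-2: TT|Tt
T/III-1 ? II-1×II-2: TT|Tt|tt
⇒ T over [I-1,I-2,II-1,II-2,II-3,II-4,III-1]: 22 consistent

I-2 ∈ {NN Tt, Nn Tt}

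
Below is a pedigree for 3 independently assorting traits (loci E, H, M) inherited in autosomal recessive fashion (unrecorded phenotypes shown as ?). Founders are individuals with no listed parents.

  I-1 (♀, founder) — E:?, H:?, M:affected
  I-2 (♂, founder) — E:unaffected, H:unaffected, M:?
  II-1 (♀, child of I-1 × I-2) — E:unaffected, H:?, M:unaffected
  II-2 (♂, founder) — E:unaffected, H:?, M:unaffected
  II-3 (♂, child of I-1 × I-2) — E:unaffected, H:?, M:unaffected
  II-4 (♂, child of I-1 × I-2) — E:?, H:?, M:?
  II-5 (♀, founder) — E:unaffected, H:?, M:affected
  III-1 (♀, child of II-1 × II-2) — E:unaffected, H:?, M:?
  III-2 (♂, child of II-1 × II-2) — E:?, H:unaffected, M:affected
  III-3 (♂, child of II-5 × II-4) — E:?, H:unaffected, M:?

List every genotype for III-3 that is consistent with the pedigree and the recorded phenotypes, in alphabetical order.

E/I-1 ? ·: EE|Ee|ee
E/I-2 un ·: EE|Ee
E/II-1 un I-1×I-2: EE|Ee
E/II-2 un ·: EE|Ee
E/II-3 un I-1×I-2: EE|Ee
E/II-4 ? I-1×I-2: EE|Ee|ee
E/II-5 un ·: EE|Ee
E/III-1 un II-1×II-2: EE|Ee
E/III-2 ? II-1×II-2: EE|Ee|ee
E/III-3 ? II-5×II-4: EE|Ee|ee
⇒ E over [I-1,I-2,II-1,II-2,II-3,II-4,II-5,III-1,III-2,III-3]: 955 consistent
H/I-1 ? ·: HH|Hh|hh
H/I-2 un ·: HH|Hh
H/II-1 ? I-1×I-2: HH|Hh|hh
H/II-2 ? ·: HH|Hh|hh
H/II-3 ? I-1×I-2: HH|Hh|hh
H/II-4 ? I-1×I-2: HH|Hh|hh
H/II-5 ? ·: HH|Hh|hh
H/III-1 ? II-1×II-2: HH|Hh|hh
H/III-2 un II-1×II-2: HH|Hh
H/III-3 un II-5×II-4: HH|Hh
⇒ H over [I-1,I-2,II-1,II-2,II-3,II-4,II-5,III-1,III-2,III-3]: 1635 consistent
M/I-1 aff ·: mm
M/I-2 ? ·: MM|Mm
M/II-1 un I-1×I-2: Mm
M/II-2 un ·: Mm
M/II-3 un I-1×I-2: Mm
M/II-4 ? I-1×I-2: Mm|mm
M/II-5 aff ·: mm
M/III-1 ? II-1×II-2: MM|Mm|mm
M/III-2 aff II-1×II-2: mm
M/III-3 ? II-5×II-4: Mm|mm
⇒ M over [I-1,I-2,II-1,II-2,II-3,II-4,II-5,III-1,III-2,III-3]: 15 consistent

III-3 ∈ {EE HH Mm, EE HH mm, EE Hh Mm, EE Hh mm, Ee HH Mm, Ee HH mm, Ee Hh Mm, Ee Hh mm, ee HH Mm, ee HH mm, ee Hh Mm, ee Hh mm}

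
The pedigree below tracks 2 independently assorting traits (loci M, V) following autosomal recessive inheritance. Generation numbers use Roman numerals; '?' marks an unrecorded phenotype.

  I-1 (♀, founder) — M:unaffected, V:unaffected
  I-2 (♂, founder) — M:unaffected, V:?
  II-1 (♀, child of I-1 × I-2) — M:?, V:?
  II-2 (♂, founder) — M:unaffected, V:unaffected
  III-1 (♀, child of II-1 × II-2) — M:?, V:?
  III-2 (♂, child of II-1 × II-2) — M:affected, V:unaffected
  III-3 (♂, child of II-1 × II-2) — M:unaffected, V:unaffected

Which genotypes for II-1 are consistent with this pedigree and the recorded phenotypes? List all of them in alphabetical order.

M/I-1 un ·: MM|Mm
M/I-2 un ·: MM|Mm
M/II-1 ? I-1×I-2: Mm|mm
M/II-2 un ·: Mm
M/III-1 ? II-1×II-2: MM|Mm|mm
M/III-2 aff II-1×II-2: mm
M/III-3 un II-1×II-2: MM|Mm
⇒ M over [I-1,I-2,II-1,II-2,III-1,III-2,III-3]: 20 consistent
V/I-1 un ·: VV|Vv
V/I-2 ? ·: VV|Vv|vv
V/II-1 ? I-1×I-2: VV|Vv|vv
V/II-2 un ·: VV|Vv
V/III-1 ? II-1×II-2: VV|Vv|vv
V/III-2 un II-1×II-2: VV|Vv
V/III-3 un II-1×II-2: VV|Vv
⇒ V over [I-1,I-2,II-1,II-2,III-1,III-2,III-3]: 142 consistent

II-1 ∈ {Mm VV, Mm Vv, Mm vv, mm VV, mm Vv, mm vv}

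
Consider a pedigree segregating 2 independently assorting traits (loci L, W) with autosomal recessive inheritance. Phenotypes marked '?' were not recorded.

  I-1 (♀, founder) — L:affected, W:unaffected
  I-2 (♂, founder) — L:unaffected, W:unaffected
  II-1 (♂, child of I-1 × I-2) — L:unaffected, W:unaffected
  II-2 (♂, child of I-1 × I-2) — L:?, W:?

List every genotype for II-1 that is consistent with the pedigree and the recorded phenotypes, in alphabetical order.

II-1 ∈ {Ll WW, Ll Ww}

L/I-1 aff ·: ll
L/I-2 un ·: LL|Ll
L/II-1 un I-1×I-2: Ll
L/II-2 ? I-1×I-2: Ll|ll
⇒ L over [I-1,I-2,II-1,II-2]: 3 consistent
W/I-1 un ·: WW|Ww
W/I-2 un ·: WW|Ww
W/II-1 un I-1×I-2: WW|Ww
W/II-2 ? I-1×I-2: WW|Ww|ww
⇒ W over [I-1,I-2,II-1,II-2]: 15 consistent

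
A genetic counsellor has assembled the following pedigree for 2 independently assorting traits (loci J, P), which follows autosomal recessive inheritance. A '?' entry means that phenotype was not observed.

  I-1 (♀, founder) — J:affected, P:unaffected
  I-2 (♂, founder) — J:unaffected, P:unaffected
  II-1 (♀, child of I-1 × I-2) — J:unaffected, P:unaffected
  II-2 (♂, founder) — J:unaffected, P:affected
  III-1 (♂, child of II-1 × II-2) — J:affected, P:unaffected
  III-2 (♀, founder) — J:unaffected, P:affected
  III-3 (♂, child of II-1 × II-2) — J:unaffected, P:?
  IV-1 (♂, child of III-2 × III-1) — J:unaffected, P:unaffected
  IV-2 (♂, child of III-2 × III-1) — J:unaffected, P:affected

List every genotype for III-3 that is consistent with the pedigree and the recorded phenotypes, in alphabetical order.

J/I-1 aff ·: jj
J/I-2 un ·: JJ|Jj
J/II-1 un I-1×I-2: Jj
J/II-2 un ·: Jj
J/III-1 aff II-1×II-2: jj
J/III-2 un ·: JJ|Jj
J/III-3 un II-1×II-2: JJ|Jj
J/IV-1 un III-2×III-1: Jj
J/IV-2 un III-2×III-1: Jj
⇒ J over [I-1,I-2,II-1,II-2,III-1,III-2,III-3,IV-1,IV-2]: 8 consistent
P/I-1 un ·: PP|Pp
P/I-2 un ·: PP|Pp
P/II-1 un I-1×I-2: PP|Pp
P/II-2 aff ·: pp
P/III-1 un II-1×II-2: Pp
P/III-2 aff ·: pp
P/III-3 ? II-1×II-2: Pp|pp
P/IV-1 un III-2×III-1: Pp
P/IV-2 aff III-2×III-1: pp
⇒ P over [I-1,I-2,II-1,II-2,III-1,III-2,III-3,IV-1,IV-2]: 10 consistent

III-3 ∈ {JJ Pp, JJ pp, Jj Pp, Jj pp}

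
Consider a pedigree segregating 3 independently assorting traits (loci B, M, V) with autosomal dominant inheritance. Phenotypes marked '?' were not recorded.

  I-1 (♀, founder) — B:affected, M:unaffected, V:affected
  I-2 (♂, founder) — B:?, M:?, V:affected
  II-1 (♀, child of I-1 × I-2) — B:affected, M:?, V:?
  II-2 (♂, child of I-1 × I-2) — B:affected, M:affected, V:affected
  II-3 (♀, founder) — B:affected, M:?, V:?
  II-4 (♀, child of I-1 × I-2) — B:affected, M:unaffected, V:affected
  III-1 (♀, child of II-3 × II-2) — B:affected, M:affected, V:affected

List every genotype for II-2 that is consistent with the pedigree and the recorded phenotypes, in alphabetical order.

II-2 ∈ {BB Mm VV, BB Mm Vv, Bb Mm VV, Bb Mm Vv}

B/I-1 aff ·: Bb|BB
B/I-2 ? ·: bb|Bb|BB
B/II-1 aff I-1×I-2: Bb|BB
B/II-2 aff I-1×I-2: Bb|BB
B/II-3 aff ·: Bb|BB
B/II-4 aff I-1×I-2: Bb|BB
B/III-1 aff II-3×II-2: Bb|BB
⇒ B over [I-1,I-2,II-1,II-2,II-3,II-4,III-1]: 95 consistent
M/I-1 un ·: mm
M/I-2 ? ·: Mm
M/II-1 ? I-1×I-2: mm|Mm
M/II-2 aff I-1×I-2: Mm
M/II-3 ? ·: mm|Mm|MM
M/II-4 un I-1×I-2: mm
M/III-1 aff II-3×II-2: Mm|MM
⇒ M over [I-1,I-2,II-1,II-2,II-3,II-4,III-1]: 10 consistent
V/I-1 aff ·: Vv|VV
V/I-2 aff ·: Vv|VV
V/II-1 ? I-1×I-2: vv|Vv|VV
V/II-2 aff I-1×I-2: Vv|VV
V/II-3 ? ·: vv|Vv|VV
V/II-4 aff I-1×I-2: Vv|VV
V/III-1 aff II-3×II-2: Vv|VV
⇒ V over [I-1,I-2,II-1,II-2,II-3,II-4,III-1]: 130 consistent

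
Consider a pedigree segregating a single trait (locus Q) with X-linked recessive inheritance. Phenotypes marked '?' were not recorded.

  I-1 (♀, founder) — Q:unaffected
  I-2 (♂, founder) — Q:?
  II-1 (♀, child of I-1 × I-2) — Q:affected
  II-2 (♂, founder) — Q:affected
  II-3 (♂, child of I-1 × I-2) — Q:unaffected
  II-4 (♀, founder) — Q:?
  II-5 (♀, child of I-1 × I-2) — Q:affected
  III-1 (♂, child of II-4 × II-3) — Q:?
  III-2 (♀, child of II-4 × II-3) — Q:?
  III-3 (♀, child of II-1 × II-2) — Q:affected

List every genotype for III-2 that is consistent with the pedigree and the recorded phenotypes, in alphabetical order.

III-2 ∈ {X^QX^Q, X^QX^q}

Q/I-1 un ·: X^QX^q
Q/I-2 ? ·: X^qY
Q/II-1 aff I-1×I-2: X^qX^q
Q/II-2 aff ·: X^qY
Q/II-3 un I-1×I-2: X^QY
Q/II-4 ? ·: X^QX^Q|X^QX^q|X^qX^q
Q/II-5 aff I-1×I-2: X^qX^q
Q/III-1 ? II-4×II-3: X^QY|X^qY
Q/III-2 ? II-4×II-3: X^QX^Q|X^QX^q
Q/III-3 aff II-1×II-2: X^qX^q
⇒ Q over [I-1,I-2,II-1,II-2,II-3,II-4,II-5,III-1,III-2,III-3]: 6 consistent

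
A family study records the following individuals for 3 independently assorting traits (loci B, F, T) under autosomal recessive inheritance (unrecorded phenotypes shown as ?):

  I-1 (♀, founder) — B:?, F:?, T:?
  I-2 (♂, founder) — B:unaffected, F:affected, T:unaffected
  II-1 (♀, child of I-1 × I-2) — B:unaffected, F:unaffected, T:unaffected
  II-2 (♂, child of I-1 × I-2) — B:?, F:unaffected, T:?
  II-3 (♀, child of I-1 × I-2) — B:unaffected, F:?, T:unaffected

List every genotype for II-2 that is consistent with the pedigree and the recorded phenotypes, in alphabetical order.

II-2 ∈ {BB Ff TT, BB Ff Tt, BB Ff tt, Bb Ff TT, Bb Ff Tt, Bb Ff tt, bb Ff TT, bb Ff Tt, bb Ff tt}

B/I-1 ? ·: BB|Bb|bb
B/I-2 un ·: BB|Bb
B/II-1 un I-1×I-2: BB|Bb
B/II-2 ? I-1×I-2: BB|Bb|bb
B/II-3 un I-1×I-2: BB|Bb
⇒ B over [I-1,I-2,II-1,II-2,II-3]: 32 consistent
F/I-1 ? ·: FF|Ff
F/I-2 aff ·: ff
F/II-1 un I-1×I-2: Ff
F/II-2 un I-1×I-2: Ff
F/II-3 ? I-1×I-2: Ff|ff
⇒ F over [I-1,I-2,II-1,II-2,II-3]: 3 consistent
T/I-1 ? ·: TT|Tt|tt
T/I-2 un ·: TT|Tt
T/II-1 un I-1×I-2: TT|Tt
T/II-2 ? I-1×I-2: TT|Tt|tt
T/II-3 un I-1×I-2: TT|Tt
⇒ T over [I-1,I-2,II-1,II-2,II-3]: 32 consistent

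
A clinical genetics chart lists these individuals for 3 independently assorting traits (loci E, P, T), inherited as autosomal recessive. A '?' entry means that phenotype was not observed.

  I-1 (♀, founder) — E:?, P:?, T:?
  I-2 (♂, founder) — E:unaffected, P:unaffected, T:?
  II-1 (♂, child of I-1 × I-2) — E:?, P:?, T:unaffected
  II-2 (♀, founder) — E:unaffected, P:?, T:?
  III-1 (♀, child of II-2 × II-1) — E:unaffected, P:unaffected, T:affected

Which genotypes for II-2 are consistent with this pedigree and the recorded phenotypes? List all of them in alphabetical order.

II-2 ∈ {EE PP Tt, EE PP tt, EE Pp Tt, EE Pp tt, EE pp Tt, EE pp tt, Ee PP Tt, Ee PP tt, Ee Pp Tt, Ee Pp tt, Ee pp Tt, Ee pp tt}

E/I-1 ? ·: EE|Ee|ee
E/I-2 un ·: EE|Ee
E/II-1 ? I-1×I-2: EE|Ee|ee
E/II-2 un ·: EE|Ee
E/III-1 un II-2×II-1: EE|Ee
⇒ E over [I-1,I-2,II-1,II-2,III-1]: 36 consistent
P/I-1 ? ·: PP|Pp|pp
P/I-2 un ·: PP|Pp
P/II-1 ? I-1×I-2: PP|Pp|pp
P/II-2 ? ·: PP|Pp|pp
P/III-1 un II-2×II-1: PP|Pp
⇒ P over [I-1,I-2,II-1,II-2,III-1]: 45 consistent
T/I-1 ? ·: TT|Tt|tt
T/I-2 ? ·: TT|Tt|tt
T/II-1 un I-1×I-2: Tt
T/II-2 ? ·: Tt|tt
T/III-1 aff II-2×II-1: tt
⇒ T over [I-1,I-2,II-1,II-2,III-1]: 14 consistent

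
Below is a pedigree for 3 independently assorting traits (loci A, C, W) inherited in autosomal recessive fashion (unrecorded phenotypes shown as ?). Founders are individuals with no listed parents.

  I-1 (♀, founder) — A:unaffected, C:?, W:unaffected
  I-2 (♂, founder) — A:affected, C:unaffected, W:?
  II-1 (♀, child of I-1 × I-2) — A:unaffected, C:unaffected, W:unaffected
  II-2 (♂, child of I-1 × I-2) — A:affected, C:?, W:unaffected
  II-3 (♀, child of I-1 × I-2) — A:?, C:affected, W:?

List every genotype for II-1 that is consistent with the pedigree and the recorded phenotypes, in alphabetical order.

II-1 ∈ {Aa CC WW, Aa CC Ww, Aa Cc WW, Aa Cc Ww}

A/I-1 un ·: Aa
A/I-2 aff ·: aa
A/II-1 un I-1×I-2: Aa
A/II-2 aff I-1×I-2: aa
A/II-3 ? I-1×I-2: Aa|aa
⇒ A over [I-1,I-2,II-1,II-2,II-3]: 2 consistent
C/I-1 ? ·: Cc|cc
C/I-2 un ·: Cc
C/II-1 un I-1×I-2: CC|Cc
C/II-2 ? I-1×I-2: CC|Cc|cc
C/II-3 aff I-1×I-2: cc
⇒ C over [I-1,I-2,II-1,II-2,II-3]: 8 consistent
W/I-1 un ·: WW|Ww
W/I-2 ? ·: WW|Ww|ww
W/II-1 un I-1×I-2: WW|Ww
W/II-2 un I-1×I-2: WW|Ww
W/II-3 ? I-1×I-2: WW|Ww|ww
⇒ W over [I-1,I-2,II-1,II-2,II-3]: 32 consistent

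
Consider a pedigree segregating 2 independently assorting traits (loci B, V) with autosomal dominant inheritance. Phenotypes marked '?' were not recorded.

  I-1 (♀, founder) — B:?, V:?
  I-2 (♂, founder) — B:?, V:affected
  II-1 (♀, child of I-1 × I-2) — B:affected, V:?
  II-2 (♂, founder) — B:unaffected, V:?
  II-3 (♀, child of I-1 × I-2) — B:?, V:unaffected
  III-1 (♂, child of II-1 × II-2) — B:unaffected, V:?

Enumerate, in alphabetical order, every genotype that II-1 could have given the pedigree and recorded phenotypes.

II-1 ∈ {Bb VV, Bb Vv, Bb vv}

B/I-1 ? ·: bb|Bb|BB
B/I-2 ? ·: bb|Bb|BB
B/II-1 aff I-1×I-2: Bb
B/II-2 un ·: bb
B/II-3 ? I-1×I-2: bb|Bb|BB
B/III-1 un II-1×II-2: bb
⇒ B over [I-1,I-2,II-1,II-2,II-3,III-1]: 13 consistent
V/I-1 ? ·: vv|Vv
V/I-2 aff ·: Vv
V/II-1 ? I-1×I-2: vv|Vv|VV
V/II-2 ? ·: vv|Vv|VV
V/II-3 un I-1×I-2: vv
V/III-1 ? II-1×II-2: vv|Vv|VV
⇒ V over [I-1,I-2,II-1,II-2,II-3,III-1]: 26 consistent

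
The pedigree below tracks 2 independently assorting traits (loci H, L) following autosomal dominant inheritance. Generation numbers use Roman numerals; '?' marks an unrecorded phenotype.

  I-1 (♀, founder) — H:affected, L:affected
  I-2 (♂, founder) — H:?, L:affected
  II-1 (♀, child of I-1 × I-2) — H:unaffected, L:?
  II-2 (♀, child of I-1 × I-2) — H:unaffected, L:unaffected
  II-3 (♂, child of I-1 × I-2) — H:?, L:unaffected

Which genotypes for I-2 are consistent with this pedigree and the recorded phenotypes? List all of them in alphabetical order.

H/I-1 aff ·: Hh
H/I-2 ? ·: hh|Hh
H/II-1 un I-1×I-2: hh
H/II-2 un I-1×I-2: hh
H/II-3 ? I-1×I-2: hh|Hh|HH
⇒ H over [I-1,I-2,II-1,II-2,II-3]: 5 consistent
L/I-1 aff ·: Ll
L/I-2 aff ·: Ll
L/II-1 ? I-1×I-2: ll|Ll|LL
L/II-2 un I-1×I-2: ll
L/II-3 un I-1×I-2: ll
⇒ L over [I-1,I-2,II-1,II-2,II-3]: 3 consistent

I-2 ∈ {Hh Ll, hh Ll}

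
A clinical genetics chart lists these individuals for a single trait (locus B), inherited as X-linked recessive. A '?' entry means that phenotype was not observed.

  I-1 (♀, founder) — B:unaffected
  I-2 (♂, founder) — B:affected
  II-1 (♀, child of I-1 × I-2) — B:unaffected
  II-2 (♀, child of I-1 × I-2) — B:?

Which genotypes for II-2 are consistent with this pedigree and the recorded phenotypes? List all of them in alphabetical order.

II-2 ∈ {X^BX^b, X^bX^b}

B/I-1 un ·: X^BX^B|X^BX^b
B/I-2 aff ·: X^bY
B/II-1 un I-1×I-2: X^BX^b
B/II-2 ? I-1×I-2: X^BX^b|X^bX^b
⇒ B over [I-1,I-2,II-1,II-2]: 3 consistent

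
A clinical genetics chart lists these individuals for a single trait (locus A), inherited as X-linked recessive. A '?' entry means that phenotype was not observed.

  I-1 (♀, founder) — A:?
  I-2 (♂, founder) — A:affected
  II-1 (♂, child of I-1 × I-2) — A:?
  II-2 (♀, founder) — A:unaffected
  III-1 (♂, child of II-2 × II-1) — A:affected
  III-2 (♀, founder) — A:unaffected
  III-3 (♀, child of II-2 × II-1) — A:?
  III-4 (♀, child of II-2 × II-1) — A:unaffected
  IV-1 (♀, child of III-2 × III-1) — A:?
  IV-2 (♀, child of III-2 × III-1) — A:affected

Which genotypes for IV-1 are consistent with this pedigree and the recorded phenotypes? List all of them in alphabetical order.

IV-1 ∈ {X^AX^a, X^aX^a}

A/I-1 ? ·: X^AX^A|X^AX^a|X^aX^a
A/I-2 aff ·: X^aY
A/II-1 ? I-1×I-2: X^AY|X^aY
A/II-2 un ·: X^AX^a
A/III-1 aff II-2×II-1: X^aY
A/III-2 un ·: X^AX^a
A/III-3 ? II-2×II-1: X^AX^A|X^AX^a|X^aX^a
A/III-4 un II-2×II-1: X^AX^A|X^AX^a
A/IV-1 ? III-2×III-1: X^AX^a|X^aX^a
A/IV-2 aff III-2×III-1: X^aX^a
⇒ A over [I-1,I-2,II-1,II-2,III-1,III-2,III-3,III-4,IV-1,IV-2]: 24 consistent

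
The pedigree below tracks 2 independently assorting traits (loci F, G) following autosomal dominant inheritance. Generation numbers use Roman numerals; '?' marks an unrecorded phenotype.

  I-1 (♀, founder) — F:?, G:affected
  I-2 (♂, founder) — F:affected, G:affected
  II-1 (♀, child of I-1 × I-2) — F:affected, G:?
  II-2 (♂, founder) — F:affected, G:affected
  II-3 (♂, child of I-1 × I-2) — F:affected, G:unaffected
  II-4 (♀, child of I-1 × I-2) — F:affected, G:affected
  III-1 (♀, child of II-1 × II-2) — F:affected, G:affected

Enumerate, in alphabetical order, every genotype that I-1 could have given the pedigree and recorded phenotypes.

I-1 ∈ {FF Gg, Ff Gg, ff Gg}

F/I-1 ? ·: ff|Ff|FF
F/I-2 aff ·: Ff|FF
F/II-1 aff I-1×I-2: Ff|FF
F/II-2 aff ·: Ff|FF
F/II-3 aff I-1×I-2: Ff|FF
F/II-4 aff I-1×I-2: Ff|FF
F/III-1 aff II-1×II-2: Ff|FF
⇒ F over [I-1,I-2,II-1,II-2,II-3,II-4,III-1]: 95 consistent
G/I-1 aff ·: Gg
G/I-2 aff ·: Gg
G/II-1 ? I-1×I-2: gg|Gg|GG
G/II-2 aff ·: Gg|GG
G/II-3 un I-1×I-2: gg
G/II-4 aff I-1×I-2: Gg|GG
G/III-1 aff II-1×II-2: Gg|GG
⇒ G over [I-1,I-2,II-1,II-2,II-3,II-4,III-1]: 18 consistent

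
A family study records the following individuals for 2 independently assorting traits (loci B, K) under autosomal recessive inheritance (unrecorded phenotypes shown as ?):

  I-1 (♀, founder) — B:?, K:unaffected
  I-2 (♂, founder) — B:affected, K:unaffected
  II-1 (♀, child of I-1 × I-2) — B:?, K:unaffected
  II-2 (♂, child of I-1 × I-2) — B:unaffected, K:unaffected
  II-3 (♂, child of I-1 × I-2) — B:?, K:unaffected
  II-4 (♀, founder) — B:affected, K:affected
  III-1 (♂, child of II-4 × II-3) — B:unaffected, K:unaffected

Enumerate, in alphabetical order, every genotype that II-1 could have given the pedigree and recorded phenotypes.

II-1 ∈ {Bb KK, Bb Kk, bb KK, bb Kk}

B/I-1 ? ·: BB|Bb
B/I-2 aff ·: bb
B/II-1 ? I-1×I-2: Bb|bb
B/II-2 un I-1×I-2: Bb
B/II-3 ? I-1×I-2: Bb
B/II-4 aff ·: bb
B/III-1 un II-4×II-3: Bb
⇒ B over [I-1,I-2,II-1,II-2,II-3,II-4,III-1]: 3 consistent
K/I-1 un ·: KK|Kk
K/I-2 un ·: KK|Kk
K/II-1 un I-1×I-2: KK|Kk
K/II-2 un I-1×I-2: KK|Kk
K/II-3 un I-1×I-2: KK|Kk
K/II-4 aff ·: kk
K/III-1 un II-4×II-3: Kk
⇒ K over [I-1,I-2,II-1,II-2,II-3,II-4,III-1]: 25 consistent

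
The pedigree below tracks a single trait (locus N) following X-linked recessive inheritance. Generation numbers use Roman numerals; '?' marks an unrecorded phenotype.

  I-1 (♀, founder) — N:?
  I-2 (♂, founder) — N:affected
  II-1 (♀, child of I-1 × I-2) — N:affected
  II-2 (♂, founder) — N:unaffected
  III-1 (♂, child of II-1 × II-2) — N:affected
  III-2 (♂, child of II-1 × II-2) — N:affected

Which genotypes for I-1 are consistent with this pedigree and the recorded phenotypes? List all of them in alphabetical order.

N/I-1 ? ·: X^NX^n|X^nX^n
N/I-2 aff ·: X^nY
N/II-1 aff I-1×I-2: X^nX^n
N/II-2 un ·: X^NY
N/III-1 aff II-1×II-2: X^nY
N/III-2 aff II-1×II-2: X^nY
⇒ N over [I-1,I-2,II-1,II-2,III-1,III-2]: 2 consistent

I-1 ∈ {X^NX^n, X^nX^n}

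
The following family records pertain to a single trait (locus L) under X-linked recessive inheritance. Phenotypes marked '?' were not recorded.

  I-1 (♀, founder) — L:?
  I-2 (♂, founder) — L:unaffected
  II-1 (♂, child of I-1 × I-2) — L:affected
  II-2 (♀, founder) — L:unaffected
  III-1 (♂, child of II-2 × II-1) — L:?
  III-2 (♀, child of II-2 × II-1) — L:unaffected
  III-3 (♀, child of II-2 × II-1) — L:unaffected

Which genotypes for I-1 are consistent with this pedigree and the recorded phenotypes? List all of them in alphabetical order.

I-1 ∈ {X^LX^l, X^lX^l}

L/I-1 ? ·: X^LX^l|X^lX^l
L/I-2 un ·: X^LY
L/II-1 aff I-1×I-2: X^lY
L/II-2 un ·: X^LX^L|X^LX^l
L/III-1 ? II-2×II-1: X^LY|X^lY
L/III-2 un II-2×II-1: X^LX^l
L/III-3 un II-2×II-1: X^LX^l
⇒ L over [I-1,I-2,II-1,II-2,III-1,III-2,III-3]: 6 consistent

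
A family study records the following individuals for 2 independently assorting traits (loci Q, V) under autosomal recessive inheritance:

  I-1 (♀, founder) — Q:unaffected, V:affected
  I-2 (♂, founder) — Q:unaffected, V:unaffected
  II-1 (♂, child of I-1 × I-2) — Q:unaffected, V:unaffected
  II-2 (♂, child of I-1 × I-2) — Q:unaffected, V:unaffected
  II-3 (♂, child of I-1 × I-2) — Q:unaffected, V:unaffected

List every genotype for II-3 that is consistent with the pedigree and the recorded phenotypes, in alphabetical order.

II-3 ∈ {QQ Vv, Qq Vv}

Q/I-1 un ·: QQ|Qq
Q/I-2 un ·: QQ|Qq
Q/II-1 un I-1×I-2: QQ|Qq
Q/II-2 un I-1×I-2: QQ|Qq
Q/II-3 un I-1×I-2: QQ|Qq
⇒ Q over [I-1,I-2,II-1,II-2,II-3]: 25 consistent
V/I-1 aff ·: vv
V/I-2 un ·: VV|Vv
V/II-1 un I-1×I-2: Vv
V/II-2 un I-1×I-2: Vv
V/II-3 un I-1×I-2: Vv
⇒ V over [I-1,I-2,II-1,II-2,II-3]: 2 consistent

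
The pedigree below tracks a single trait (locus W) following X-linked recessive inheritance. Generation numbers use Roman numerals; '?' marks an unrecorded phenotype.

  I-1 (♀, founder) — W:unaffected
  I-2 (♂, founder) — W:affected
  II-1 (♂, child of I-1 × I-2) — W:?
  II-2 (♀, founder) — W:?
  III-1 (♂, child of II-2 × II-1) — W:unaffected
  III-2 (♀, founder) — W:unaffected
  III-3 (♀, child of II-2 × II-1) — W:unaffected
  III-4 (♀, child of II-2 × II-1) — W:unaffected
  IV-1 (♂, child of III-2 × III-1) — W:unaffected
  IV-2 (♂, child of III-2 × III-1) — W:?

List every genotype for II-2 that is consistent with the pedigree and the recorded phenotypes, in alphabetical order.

II-2 ∈ {X^WX^W, X^WX^w}

W/I-1 un ·: X^WX^W|X^WX^w
W/I-2 aff ·: X^wY
W/II-1 ? I-1×I-2: X^WY|X^wY
W/II-2 ? ·: X^WX^W|X^WX^w
W/III-1 un II-2×II-1: X^WY
W/III-2 un ·: X^WX^W|X^WX^w
W/III-3 un II-2×II-1: X^WX^W|X^WX^w
W/III-4 un II-2×II-1: X^WX^W|X^WX^w
W/IV-1 un III-2×III-1: X^WY
W/IV-2 ? III-2×III-1: X^WY|X^wY
⇒ W over [I-1,I-2,II-1,II-2,III-1,III-2,III-3,III-4,IV-1,IV-2]: 36 consistent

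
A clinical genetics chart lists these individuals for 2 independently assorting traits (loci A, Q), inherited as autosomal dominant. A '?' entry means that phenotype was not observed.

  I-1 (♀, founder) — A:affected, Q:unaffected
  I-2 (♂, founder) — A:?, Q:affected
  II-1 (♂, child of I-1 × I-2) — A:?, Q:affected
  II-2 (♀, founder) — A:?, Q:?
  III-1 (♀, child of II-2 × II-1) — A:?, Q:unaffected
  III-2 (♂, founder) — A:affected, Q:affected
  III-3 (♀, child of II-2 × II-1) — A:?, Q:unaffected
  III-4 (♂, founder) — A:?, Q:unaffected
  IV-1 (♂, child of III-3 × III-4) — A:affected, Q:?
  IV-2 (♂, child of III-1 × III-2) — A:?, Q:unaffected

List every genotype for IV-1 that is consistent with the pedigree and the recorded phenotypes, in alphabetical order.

A/I-1 aff ·: Aa|AA
A/I-2 ? ·: aa|Aa|AA
A/II-1 ? I-1×I-2: aa|Aa|AA
A/II-2 ? ·: aa|Aa|AA
A/III-1 ? II-2×II-1: aa|Aa|AA
A/III-2 aff ·: Aa|AA
A/III-3 ? II-2×II-1: aa|Aa|AA
A/III-4 ? ·: aa|Aa|AA
A/IV-1 aff III-3×III-4: Aa|AA
A/IV-2 ? III-1×III-2: aa|Aa|AA
⇒ A over [I-1,I-2,II-1,II-2,III-1,III-2,III-3,III-4,IV-1,IV-2]: 1855 consistent
Q/I-1 un ·: qq
Q/I-2 aff ·: Qq|QQ
Q/II-1 aff I-1×I-2: Qq
Q/II-2 ? ·: qq|Qq
Q/III-1 un II-2×II-1: qq
Q/III-2 aff ·: Qq
Q/III-3 un II-2×II-1: qq
Q/III-4 un ·: qq
Q/IV-1 ? III-3×III-4: qq
Q/IV-2 un III-1×III-2: qq
⇒ Q over [I-1,I-2,II-1,II-2,III-1,III-2,III-3,III-4,IV-1,IV-2]: 4 consistent

IV-1 ∈ {AA qq, Aa qq}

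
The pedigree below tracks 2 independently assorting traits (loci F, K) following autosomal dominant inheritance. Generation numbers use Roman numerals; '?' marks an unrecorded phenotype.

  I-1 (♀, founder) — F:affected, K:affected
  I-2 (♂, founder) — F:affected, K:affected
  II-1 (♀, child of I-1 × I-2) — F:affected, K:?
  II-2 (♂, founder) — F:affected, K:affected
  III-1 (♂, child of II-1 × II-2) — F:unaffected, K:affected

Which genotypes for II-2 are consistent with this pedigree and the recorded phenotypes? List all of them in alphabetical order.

II-2 ∈ {Ff KK, Ff Kk}

F/I-1 aff ·: Ff|FF
F/I-2 aff ·: Ff|FF
F/II-1 aff I-1×I-2: Ff
F/II-2 aff ·: Ff
F/III-1 un II-1×II-2: ff
⇒ F over [I-1,I-2,II-1,II-2,III-1]: 3 consistent
K/I-1 aff ·: Kk|KK
K/I-2 aff ·: Kk|KK
K/II-1 ? I-1×I-2: kk|Kk|KK
K/II-2 aff ·: Kk|KK
K/III-1 aff II-1×II-2: Kk|KK
⇒ K over [I-1,I-2,II-1,II-2,III-1]: 26 consistent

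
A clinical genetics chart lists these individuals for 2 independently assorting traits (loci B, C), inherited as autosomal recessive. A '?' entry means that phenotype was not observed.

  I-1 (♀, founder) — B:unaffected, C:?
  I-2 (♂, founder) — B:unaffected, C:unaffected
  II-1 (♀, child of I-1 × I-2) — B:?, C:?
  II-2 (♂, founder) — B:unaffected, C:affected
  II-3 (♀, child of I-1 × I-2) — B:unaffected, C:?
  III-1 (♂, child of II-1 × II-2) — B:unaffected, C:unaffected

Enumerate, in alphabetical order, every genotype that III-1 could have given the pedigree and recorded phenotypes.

III-1 ∈ {BB Cc, Bb Cc}

B/I-1 un ·: BB|Bb
B/I-2 un ·: BB|Bb
B/II-1 ? I-1×I-2: BB|Bb|bb
B/II-2 un ·: BB|Bb
B/II-3 un I-1×I-2: BB|Bb
B/III-1 un II-1×II-2: BB|Bb
⇒ B over [I-1,I-2,II-1,II-2,II-3,III-1]: 49 consistent
C/I-1 ? ·: CC|Cc|cc
C/I-2 un ·: CC|Cc
C/II-1 ? I-1×I-2: CC|Cc
C/II-2 aff ·: cc
C/II-3 ? I-1×I-2: CC|Cc|cc
C/III-1 un II-1×II-2: Cc
⇒ C over [I-1,I-2,II-1,II-2,II-3,III-1]: 18 consistent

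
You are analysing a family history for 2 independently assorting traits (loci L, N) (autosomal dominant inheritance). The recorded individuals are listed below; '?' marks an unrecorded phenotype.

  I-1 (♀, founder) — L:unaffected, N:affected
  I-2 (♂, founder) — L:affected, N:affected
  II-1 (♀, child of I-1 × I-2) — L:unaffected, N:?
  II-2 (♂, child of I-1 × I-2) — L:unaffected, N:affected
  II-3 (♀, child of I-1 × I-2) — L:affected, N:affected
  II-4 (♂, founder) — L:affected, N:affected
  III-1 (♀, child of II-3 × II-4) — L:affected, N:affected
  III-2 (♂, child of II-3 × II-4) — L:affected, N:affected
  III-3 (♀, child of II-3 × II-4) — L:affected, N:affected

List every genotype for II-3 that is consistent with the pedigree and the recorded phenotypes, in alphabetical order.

II-3 ∈ {Ll NN, Ll Nn}

L/I-1 un ·: ll
L/I-2 aff ·: Ll
L/II-1 un I-1×I-2: ll
L/II-2 un I-1×I-2: ll
L/II-3 aff I-1×I-2: Ll
L/II-4 aff ·: Ll|LL
L/III-1 aff II-3×II-4: Ll|LL
L/III-2 aff II-3×II-4: Ll|LL
L/III-3 aff II-3×II-4: Ll|LL
⇒ L over [I-1,I-2,II-1,II-2,II-3,II-4,III-1,III-2,III-3]: 16 consistent
N/I-1 aff ·: Nn|NN
N/I-2 aff ·: Nn|NN
N/II-1 ? I-1×I-2: nn|Nn|NN
N/II-2 aff I-1×I-2: Nn|NN
N/II-3 aff I-1×I-2: Nn|NN
N/II-4 aff ·: Nn|NN
N/III-1 aff II-3×II-4: Nn|NN
N/III-2 aff II-3×II-4: Nn|NN
N/III-3 aff II-3×II-4: Nn|NN
⇒ N over [I-1,I-2,II-1,II-2,II-3,II-4,III-1,III-2,III-3]: 359 consistent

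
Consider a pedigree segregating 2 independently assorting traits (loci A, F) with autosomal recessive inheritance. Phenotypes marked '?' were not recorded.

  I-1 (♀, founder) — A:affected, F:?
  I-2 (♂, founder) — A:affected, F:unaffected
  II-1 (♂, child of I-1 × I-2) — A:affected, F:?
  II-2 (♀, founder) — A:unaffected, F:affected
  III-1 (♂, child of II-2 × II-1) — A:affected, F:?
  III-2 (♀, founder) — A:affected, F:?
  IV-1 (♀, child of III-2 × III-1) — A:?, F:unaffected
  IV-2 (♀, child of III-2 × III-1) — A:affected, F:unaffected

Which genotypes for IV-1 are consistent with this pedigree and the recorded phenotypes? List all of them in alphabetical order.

A/I-1 aff ·: aa
A/I-2 aff ·: aa
A/II-1 aff I-1×I-2: aa
A/II-2 un ·: Aa
A/III-1 aff II-2×II-1: aa
A/III-2 aff ·: aa
A/IV-1 ? III-2×III-1: aa
A/IV-2 aff III-2×III-1: aa
⇒ A over [I-1,I-2,II-1,II-2,III-1,III-2,IV-1,IV-2]: 1 consistent
F/I-1 ? ·: FF|Ff|ff
F/I-2 un ·: FF|Ff
F/II-1 ? I-1×I-2: FF|Ff|ff
F/II-2 aff ·: ff
F/III-1 ? II-2×II-1: Ff|ff
F/III-2 ? ·: FF|Ff|ff
F/IV-1 un III-2×III-1: FF|Ff
F/IV-2 un III-2×III-1: FF|Ff
⇒ F over [I-1,I-2,II-1,II-2,III-1,III-2,IV-1,IV-2]: 95 consistent

IV-1 ∈ {aa FF, aa Ff}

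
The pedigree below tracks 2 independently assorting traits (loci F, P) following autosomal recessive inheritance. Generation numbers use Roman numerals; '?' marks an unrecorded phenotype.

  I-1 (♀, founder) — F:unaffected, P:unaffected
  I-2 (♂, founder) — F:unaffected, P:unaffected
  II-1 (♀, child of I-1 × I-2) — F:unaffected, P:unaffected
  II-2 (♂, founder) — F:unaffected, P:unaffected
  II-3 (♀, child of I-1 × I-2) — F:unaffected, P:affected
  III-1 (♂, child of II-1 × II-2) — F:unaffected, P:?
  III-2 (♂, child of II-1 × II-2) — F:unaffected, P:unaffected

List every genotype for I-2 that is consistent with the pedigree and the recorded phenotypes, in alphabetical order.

F/I-1 un ·: FF|Ff
F/I-2 un ·: FF|Ff
F/II-1 un I-1×I-2: FF|Ff
F/II-2 un ·: FF|Ff
F/II-3 un I-1×I-2: FF|Ff
F/III-1 un II-1×II-2: FF|Ff
F/III-2 un II-1×II-2: FF|Ff
⇒ F over [I-1,I-2,II-1,II-2,II-3,III-1,III-2]: 83 consistent
P/I-1 un ·: Pp
P/I-2 un ·: Pp
P/II-1 un I-1×I-2: PP|Pp
P/II-2 un ·: PP|Pp
P/II-3 aff I-1×I-2: pp
P/III-1 ? II-1×II-2: PP|Pp|pp
P/III-2 un II-1×II-2: PP|Pp
⇒ P over [I-1,I-2,II-1,II-2,II-3,III-1,III-2]: 15 consistent

I-2 ∈ {FF Pp, Ff Pp}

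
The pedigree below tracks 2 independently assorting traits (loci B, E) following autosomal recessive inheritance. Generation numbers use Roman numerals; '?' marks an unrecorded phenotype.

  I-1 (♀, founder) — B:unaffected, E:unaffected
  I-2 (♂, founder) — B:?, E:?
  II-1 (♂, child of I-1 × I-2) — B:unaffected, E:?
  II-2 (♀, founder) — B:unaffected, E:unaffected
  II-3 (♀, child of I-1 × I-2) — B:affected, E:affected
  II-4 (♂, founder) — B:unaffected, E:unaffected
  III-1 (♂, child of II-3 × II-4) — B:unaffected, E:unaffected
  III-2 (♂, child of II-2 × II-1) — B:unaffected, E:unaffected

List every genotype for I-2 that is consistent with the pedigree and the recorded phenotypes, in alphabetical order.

B/I-1 un ·: Bb
B/I-2 ? ·: Bb|bb
B/II-1 un I-1×I-2: BB|Bb
B/II-2 un ·: BB|Bb
B/II-3 aff I-1×I-2: bb
B/II-4 un ·: BB|Bb
B/III-1 un II-3×II-4: Bb
B/III-2 un II-2×II-1: BB|Bb
⇒ B over [I-1,I-2,II-1,II-2,II-3,II-4,III-1,III-2]: 22 consistent
E/I-1 un ·: Ee
E/I-2 ? ·: Ee|ee
E/II-1 ? I-1×I-2: EE|Ee|ee
E/II-2 un ·: EE|Ee
E/II-3 aff I-1×I-2: ee
E/II-4 un ·: EE|Ee
E/III-1 un II-3×II-4: Ee
E/III-2 un II-2×II-1: EE|Ee
⇒ E over [I-1,I-2,II-1,II-2,II-3,II-4,III-1,III-2]: 30 consistent

I-2 ∈ {Bb Ee, Bb ee, bb Ee, bb ee}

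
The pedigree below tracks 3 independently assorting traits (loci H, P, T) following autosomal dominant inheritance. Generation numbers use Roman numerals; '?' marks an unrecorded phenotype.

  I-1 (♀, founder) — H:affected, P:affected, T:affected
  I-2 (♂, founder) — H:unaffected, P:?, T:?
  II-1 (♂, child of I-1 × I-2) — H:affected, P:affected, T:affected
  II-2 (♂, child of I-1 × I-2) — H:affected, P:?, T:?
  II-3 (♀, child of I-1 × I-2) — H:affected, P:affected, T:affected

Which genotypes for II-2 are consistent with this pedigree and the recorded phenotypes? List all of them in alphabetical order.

H/I-1 aff ·: Hh|HH
H/I-2 un ·: hh
H/II-1 aff I-1×I-2: Hh
H/II-2 aff I-1×I-2: Hh
H/II-3 aff I-1×I-2: Hh
⇒ H over [I-1,I-2,II-1,II-2,II-3]: 2 consistent
P/I-1 aff ·: Pp|PP
P/I-2 ? ·: pp|Pp|PP
P/II-1 aff I-1×I-2: Pp|PP
P/II-2 ? I-1×I-2: pp|Pp|PP
P/II-3 aff I-1×I-2: Pp|PP
⇒ P over [I-1,I-2,II-1,II-2,II-3]: 32 consistent
T/I-1 aff ·: Tt|TT
T/I-2 ? ·: tt|Tt|TT
T/II-1 aff I-1×I-2: Tt|TT
T/II-2 ? I-1×I-2: tt|Tt|TT
T/II-3 aff I-1×I-2: Tt|TT
⇒ T over [I-1,I-2,II-1,II-2,II-3]: 32 consistent

II-2 ∈ {Hh PP TT, Hh PP Tt, Hh PP tt, Hh Pp TT, Hh Pp Tt, Hh Pp tt, Hh pp TT, Hh pp Tt, Hh pp tt}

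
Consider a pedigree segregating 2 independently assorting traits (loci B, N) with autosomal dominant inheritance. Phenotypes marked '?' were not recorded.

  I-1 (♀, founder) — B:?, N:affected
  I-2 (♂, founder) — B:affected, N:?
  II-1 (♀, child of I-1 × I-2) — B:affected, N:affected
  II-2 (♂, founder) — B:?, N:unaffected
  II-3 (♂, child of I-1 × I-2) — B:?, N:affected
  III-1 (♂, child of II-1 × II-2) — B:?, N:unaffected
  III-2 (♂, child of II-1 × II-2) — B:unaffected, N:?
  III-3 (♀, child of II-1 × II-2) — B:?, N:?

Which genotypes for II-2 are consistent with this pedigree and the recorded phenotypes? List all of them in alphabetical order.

B/I-1 ? ·: bb|Bb|BB
B/I-2 aff ·: Bb|BB
B/II-1 aff I-1×I-2: Bb
B/II-2 ? ·: bb|Bb
B/II-3 ? I-1×I-2: bb|Bb|BB
B/III-1 ? II-1×II-2: bb|Bb|BB
B/III-2 un II-1×II-2: bb
B/III-3 ? II-1×II-2: bb|Bb|BB
⇒ B over [I-1,I-2,II-1,II-2,II-3,III-1,III-2,III-3]: 130 consistent
N/I-1 aff ·: Nn|NN
N/I-2 ? ·: nn|Nn|NN
N/II-1 aff I-1×I-2: Nn
N/II-2 un ·: nn
N/II-3 aff I-1×I-2: Nn|NN
N/III-1 un II-1×II-2: nn
N/III-2 ? II-1×II-2: nn|Nn
N/III-3 ? II-1×II-2: nn|Nn
⇒ N over [I-1,I-2,II-1,II-2,II-3,III-1,III-2,III-3]: 32 consistent

II-2 ∈ {Bb nn, bb nn}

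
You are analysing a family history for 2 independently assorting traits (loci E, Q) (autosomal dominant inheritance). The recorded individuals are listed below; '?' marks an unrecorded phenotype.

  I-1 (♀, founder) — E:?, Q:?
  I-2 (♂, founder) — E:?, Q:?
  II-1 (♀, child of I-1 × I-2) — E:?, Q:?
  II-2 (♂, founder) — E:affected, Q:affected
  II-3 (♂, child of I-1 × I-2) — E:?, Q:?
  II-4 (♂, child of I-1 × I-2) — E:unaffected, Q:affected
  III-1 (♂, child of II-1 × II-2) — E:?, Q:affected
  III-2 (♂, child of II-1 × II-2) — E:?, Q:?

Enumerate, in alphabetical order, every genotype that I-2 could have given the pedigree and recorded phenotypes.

I-2 ∈ {Ee QQ, Ee Qq, Ee qq, ee QQ, ee Qq, ee qq}

E/I-1 ? ·: ee|Ee
E/I-2 ? ·: ee|Ee
E/II-1 ? I-1×I-2: ee|Ee|EE
E/II-2 aff ·: Ee|EE
E/II-3 ? I-1×I-2: ee|Ee|EE
E/II-4 un I-1×I-2: ee
E/III-1 ? II-1×II-2: ee|Ee|EE
E/III-2 ? II-1×II-2: ee|Ee|EE
⇒ E over [I-1,I-2,II-1,II-2,II-3,II-4,III-1,III-2]: 146 consistent
Q/I-1 ? ·: qq|Qq|QQ
Q/I-2 ? ·: qq|Qq|QQ
Q/II-1 ? I-1×I-2: qq|Qq|QQ
Q/II-2 aff ·: Qq|QQ
Q/II-3 ? I-1×I-2: qq|Qq|QQ
Q/II-4 aff I-1×I-2: Qq|QQ
Q/III-1 aff II-1×II-2: Qq|QQ
Q/III-2 ? II-1×II-2: qq|Qq|QQ
⇒ Q over [I-1,I-2,II-1,II-2,II-3,II-4,III-1,III-2]: 305 consistent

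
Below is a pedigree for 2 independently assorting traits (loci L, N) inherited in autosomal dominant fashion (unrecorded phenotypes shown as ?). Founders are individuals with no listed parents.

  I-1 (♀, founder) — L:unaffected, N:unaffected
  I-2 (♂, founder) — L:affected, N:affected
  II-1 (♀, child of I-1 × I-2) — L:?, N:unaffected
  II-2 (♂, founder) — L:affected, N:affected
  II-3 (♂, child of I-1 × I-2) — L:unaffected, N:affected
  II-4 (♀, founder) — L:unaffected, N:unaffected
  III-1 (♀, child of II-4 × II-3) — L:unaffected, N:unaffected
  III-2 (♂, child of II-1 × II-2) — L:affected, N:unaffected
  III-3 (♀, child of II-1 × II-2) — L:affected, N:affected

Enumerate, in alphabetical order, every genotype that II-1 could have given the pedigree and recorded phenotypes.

II-1 ∈ {Ll nn, ll nn}

L/I-1 un ·: ll
L/I-2 aff ·: Ll
L/II-1 ? I-1×I-2: ll|Ll
L/II-2 aff ·: Ll|LL
L/II-3 un I-1×I-2: ll
L/II-4 un ·: ll
L/III-1 un II-4×II-3: ll
L/III-2 aff II-1×II-2: Ll|LL
L/III-3 aff II-1×II-2: Ll|LL
⇒ L over [I-1,I-2,II-1,II-2,II-3,II-4,III-1,III-2,III-3]: 10 consistent
N/I-1 un ·: nn
N/I-2 aff ·: Nn
N/II-1 un I-1×I-2: nn
N/II-2 aff ·: Nn
N/II-3 aff I-1×I-2: Nn
N/II-4 un ·: nn
N/III-1 un II-4×II-3: nn
N/III-2 un II-1×II-2: nn
N/III-3 aff II-1×II-2: Nn
⇒ N over [I-1,I-2,II-1,II-2,II-3,II-4,III-1,III-2,III-3]: 1 consistent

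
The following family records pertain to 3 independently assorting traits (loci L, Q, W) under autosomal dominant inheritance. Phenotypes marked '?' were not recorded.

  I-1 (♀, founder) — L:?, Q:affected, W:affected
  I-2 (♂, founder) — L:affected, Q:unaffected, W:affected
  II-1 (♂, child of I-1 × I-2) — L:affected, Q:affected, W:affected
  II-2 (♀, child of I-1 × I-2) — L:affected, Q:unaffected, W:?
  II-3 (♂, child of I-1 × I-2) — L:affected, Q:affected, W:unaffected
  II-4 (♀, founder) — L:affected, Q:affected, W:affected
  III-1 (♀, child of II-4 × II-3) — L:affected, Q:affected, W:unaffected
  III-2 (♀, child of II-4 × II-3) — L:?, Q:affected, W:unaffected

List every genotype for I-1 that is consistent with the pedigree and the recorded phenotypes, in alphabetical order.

I-1 ∈ {LL Qq Ww, Ll Qq Ww, ll Qq Ww}

L/I-1 ? ·: ll|Ll|LL
L/I-2 aff ·: Ll|LL
L/II-1 aff I-1×I-2: Ll|LL
L/II-2 aff I-1×I-2: Ll|LL
L/II-3 aff I-1×I-2: Ll|LL
L/II-4 aff ·: Ll|LL
L/III-1 aff II-4×II-3: Ll|LL
L/III-2 ? II-4×II-3: ll|Ll|LL
⇒ L over [I-1,I-2,II-1,II-2,II-3,II-4,III-1,III-2]: 205 consistent
Q/I-1 aff ·: Qq
Q/I-2 un ·: qq
Q/II-1 aff I-1×I-2: Qq
Q/II-2 un I-1×I-2: qq
Q/II-3 aff I-1×I-2: Qq
Q/II-4 aff ·: Qq|QQ
Q/III-1 aff II-4×II-3: Qq|QQ
Q/III-2 aff II-4×II-3: Qq|QQ
⇒ Q over [I-1,I-2,II-1,II-2,II-3,II-4,III-1,III-2]: 8 consistent
W/I-1 aff ·: Ww
W/I-2 aff ·: Ww
W/II-1 aff I-1×I-2: Ww|WW
W/II-2 ? I-1×I-2: ww|Ww|WW
W/II-3 un I-1×I-2: ww
W/II-4 aff ·: Ww
W/III-1 un II-4×II-3: ww
W/III-2 un II-4×II-3: ww
⇒ W over [I-1,I-2,II-1,II-2,II-3,II-4,III-1,III-2]: 6 consistent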